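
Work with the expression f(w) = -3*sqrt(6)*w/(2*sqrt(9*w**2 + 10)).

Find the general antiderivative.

F(w) = -sqrt(6)*sqrt(9*w**2 + 10)/6 + C

The substitution u = 3*w**2/2 + 5/3 works: f is exactly (dF/du)*(du/dw) for that inner function.
Check: d/dw[-sqrt(6)*sqrt(9*w**2 + 10)/6] = -3*sqrt(6)*w/(2*sqrt(9*w**2 + 10)) = f(w).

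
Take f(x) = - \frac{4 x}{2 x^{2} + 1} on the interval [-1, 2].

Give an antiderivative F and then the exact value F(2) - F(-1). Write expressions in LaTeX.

f matches the chain-rule pattern g'(h)*h' with inner function h(x) = 3 x^{2} + \frac{3}{2}; substituting u = h(x) collapses the integral.
F(x) = - \log{\left(3 x^{2} + \frac{3}{2} \right)} is an antiderivative of f.
Check: d/dx[- \log{\left(3 x^{2} + \frac{3}{2} \right)}] = - \frac{4 x}{2 x^{2} + 1} = f(x).
F(2) = - \log{\left(\frac{27}{2} \right)}; F(-1) = - \log{\left(\frac{9}{2} \right)}.
Integral = F(2) - F(-1) = - \log{\left(\frac{27}{2} \right)} + \log{\left(\frac{9}{2} \right)}.

Antiderivative: F(x) = - \log{\left(3 x^{2} + \frac{3}{2} \right)}; value = - \log{\left(\frac{27}{2} \right)} + \log{\left(\frac{9}{2} \right)}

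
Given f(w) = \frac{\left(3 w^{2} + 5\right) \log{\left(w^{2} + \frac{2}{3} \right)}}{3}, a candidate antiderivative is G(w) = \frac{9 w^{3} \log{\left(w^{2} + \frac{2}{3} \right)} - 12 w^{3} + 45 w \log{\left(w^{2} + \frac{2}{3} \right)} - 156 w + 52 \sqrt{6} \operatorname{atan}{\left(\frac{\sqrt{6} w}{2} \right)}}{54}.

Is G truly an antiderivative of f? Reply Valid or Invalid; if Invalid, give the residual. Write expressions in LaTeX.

Invalid: d/dw[G] - f = \frac{- 9 w^{4} \log{\left(w^{2} + \frac{2}{3} \right)} - 6 w^{4} - 21 w^{2} \log{\left(w^{2} + \frac{2}{3} \right)} - 30 w^{2} - 10 \log{\left(w^{2} + \frac{2}{3} \right)}}{18 w^{2} + 12}, which is not 0.

d/dw[G] = \frac{9 w^{4} \log{\left(w^{2} + \frac{2}{3} \right)} - 6 w^{4} + 21 w^{2} \log{\left(w^{2} + \frac{2}{3} \right)} - 30 w^{2} + 10 \log{\left(w^{2} + \frac{2}{3} \right)}}{18 w^{2} + 12}
d/dw[G] - f(w) = \frac{- 9 w^{4} \log{\left(w^{2} + \frac{2}{3} \right)} - 6 w^{4} - 21 w^{2} \log{\left(w^{2} + \frac{2}{3} \right)} - 30 w^{2} - 10 \log{\left(w^{2} + \frac{2}{3} \right)}}{18 w^{2} + 12} != 0.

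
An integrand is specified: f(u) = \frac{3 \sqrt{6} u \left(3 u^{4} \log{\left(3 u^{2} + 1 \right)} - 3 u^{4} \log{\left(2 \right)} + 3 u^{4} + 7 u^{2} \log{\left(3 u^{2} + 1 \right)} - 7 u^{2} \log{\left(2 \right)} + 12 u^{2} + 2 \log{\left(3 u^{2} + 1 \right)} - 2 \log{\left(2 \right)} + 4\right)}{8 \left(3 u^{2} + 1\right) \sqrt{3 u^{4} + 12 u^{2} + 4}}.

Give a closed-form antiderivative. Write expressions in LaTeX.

Recognize the product-rule pattern: f = v'r + vr' with v = \frac{3 \sqrt{\frac{u^{4}}{2} + 2 u^{2} + \frac{2}{3}}}{8}, r = \log{\left(\frac{3 u^{2}}{2} + \frac{1}{2} \right)}, so integration by parts undoes it.
Check: d/du[\frac{3 \sqrt{\frac{u^{4}}{2} + 2 u^{2} + \frac{2}{3}} \log{\left(\frac{3 u^{2}}{2} + \frac{1}{2} \right)}}{8}] = \frac{27 u^{5} \log{\left(3 u^{2} + 1 \right)} - 27 u^{5} \log{\left(2 \right)} + 27 u^{5} + 63 u^{3} \log{\left(3 u^{2} + 1 \right)} - 63 u^{3} \log{\left(2 \right)} + 108 u^{3} + 18 u \log{\left(3 u^{2} + 1 \right)} - 18 u \log{\left(2 \right)} + 36 u}{12 \sqrt{6} u^{2} \sqrt{3 u^{4} + 12 u^{2} + 4} + 4 \sqrt{6} \sqrt{3 u^{4} + 12 u^{2} + 4}}, which equals f(u).

An antiderivative is F(u) = \frac{3 \sqrt{\frac{u^{4}}{2} + 2 u^{2} + \frac{2}{3}} \log{\left(\frac{3 u^{2}}{2} + \frac{1}{2} \right)}}{8}.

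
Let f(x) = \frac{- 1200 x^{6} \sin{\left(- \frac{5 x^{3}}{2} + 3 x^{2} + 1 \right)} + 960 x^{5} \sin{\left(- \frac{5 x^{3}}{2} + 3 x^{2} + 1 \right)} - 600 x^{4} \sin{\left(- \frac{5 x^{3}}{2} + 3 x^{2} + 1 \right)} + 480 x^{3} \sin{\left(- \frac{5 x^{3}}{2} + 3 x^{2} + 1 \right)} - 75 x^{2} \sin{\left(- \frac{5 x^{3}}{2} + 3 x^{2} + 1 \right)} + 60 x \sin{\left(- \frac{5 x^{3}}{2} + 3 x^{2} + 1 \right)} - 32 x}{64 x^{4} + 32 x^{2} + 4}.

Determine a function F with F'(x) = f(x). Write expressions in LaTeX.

An antiderivative F(x) passes only if d/dx[F] lands on f(x) exactly.
Check: d/dx[- \frac{5 \cos{\left(- \frac{5 x^{3}}{2} + 3 x^{2} + 1 \right)}}{2} + \frac{1}{4 x^{2} + 1}] = \frac{- 1200 x^{6} \sin{\left(- \frac{5 x^{3}}{2} + 3 x^{2} + 1 \right)} + 960 x^{5} \sin{\left(- \frac{5 x^{3}}{2} + 3 x^{2} + 1 \right)} - 600 x^{4} \sin{\left(- \frac{5 x^{3}}{2} + 3 x^{2} + 1 \right)} + 480 x^{3} \sin{\left(- \frac{5 x^{3}}{2} + 3 x^{2} + 1 \right)} - 75 x^{2} \sin{\left(- \frac{5 x^{3}}{2} + 3 x^{2} + 1 \right)} + 60 x \sin{\left(- \frac{5 x^{3}}{2} + 3 x^{2} + 1 \right)} - 32 x}{64 x^{4} + 32 x^{2} + 4} = f(x).

An antiderivative is F(x) = - \frac{5 \cos{\left(- \frac{5 x^{3}}{2} + 3 x^{2} + 1 \right)}}{2} + \frac{1}{4 x^{2} + 1}.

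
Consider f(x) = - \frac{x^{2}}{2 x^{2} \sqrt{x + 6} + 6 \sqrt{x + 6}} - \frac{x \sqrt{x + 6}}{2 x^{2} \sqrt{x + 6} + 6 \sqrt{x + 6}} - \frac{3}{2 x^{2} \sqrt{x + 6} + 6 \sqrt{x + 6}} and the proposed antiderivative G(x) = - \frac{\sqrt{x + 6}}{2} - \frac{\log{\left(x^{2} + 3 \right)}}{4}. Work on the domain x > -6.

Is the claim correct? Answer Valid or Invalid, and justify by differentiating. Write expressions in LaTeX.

Invalid: d/dx[G] - f = \frac{\sqrt{x + 6}}{4 x + 24}, which is not 0.

d/dx[G] = \frac{- x^{2} - 2 x \sqrt{x + 6} - 3}{4 x^{2} \sqrt{x + 6} + 12 \sqrt{x + 6}}
d/dx[G] - f(x) = \frac{\sqrt{x + 6}}{4 x + 24} != 0.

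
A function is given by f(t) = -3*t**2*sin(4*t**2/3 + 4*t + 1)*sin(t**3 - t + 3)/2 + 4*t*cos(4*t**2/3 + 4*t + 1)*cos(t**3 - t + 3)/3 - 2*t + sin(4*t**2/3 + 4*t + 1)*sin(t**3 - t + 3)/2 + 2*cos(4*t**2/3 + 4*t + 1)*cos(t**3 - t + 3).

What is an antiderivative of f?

The integrand splits into summands that can be handled one at a time.
Check: d/dt[-(2*t**2 - sin(4*t**2/3 + 4*t + 1)*cos(t**3 - t + 3))/2] = -3*t**2*sin(4*t**2/3 + 4*t + 1)*sin(t**3 - t + 3)/2 + 4*t*cos(4*t**2/3 + 4*t + 1)*cos(t**3 - t + 3)/3 - 2*t + sin(4*t**2/3 + 4*t + 1)*sin(t**3 - t + 3)/2 + 2*cos(4*t**2/3 + 4*t + 1)*cos(t**3 - t + 3) = f(t).

An antiderivative is F(t) = -(2*t**2 - sin(4*t**2/3 + 4*t + 1)*cos(t**3 - t + 3))/2.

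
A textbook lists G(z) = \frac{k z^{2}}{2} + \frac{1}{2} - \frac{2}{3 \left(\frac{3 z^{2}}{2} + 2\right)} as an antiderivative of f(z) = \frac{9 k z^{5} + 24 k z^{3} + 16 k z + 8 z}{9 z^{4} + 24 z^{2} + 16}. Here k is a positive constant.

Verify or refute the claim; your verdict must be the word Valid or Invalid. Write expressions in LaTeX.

d/dz[G] = \frac{9 k z^{5} + 24 k z^{3} + 16 k z + 8 z}{9 z^{4} + 24 z^{2} + 16}
This equals f(z) exactly, so the claim holds.

Valid - differentiating G returns exactly f.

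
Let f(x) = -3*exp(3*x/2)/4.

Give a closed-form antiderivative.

An antiderivative is F(x) = -exp(3*x/2)/2.

Since d/dx undoes antidifferentiation here, F'(x) = f(x) is required of F(x).
Check: d/dx[-exp(3*x/2)/2] = -3*exp(3*x/2)/4 = f(x).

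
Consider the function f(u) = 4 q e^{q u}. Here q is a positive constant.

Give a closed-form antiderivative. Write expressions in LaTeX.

An antiderivative is F(u) = 4 e^{q u}.

Since d/du undoes antidifferentiation here, F'(u) = f(u) is required of F(u).
Check: d/du[4 e^{q u}] = 4 q e^{q u} = f(u).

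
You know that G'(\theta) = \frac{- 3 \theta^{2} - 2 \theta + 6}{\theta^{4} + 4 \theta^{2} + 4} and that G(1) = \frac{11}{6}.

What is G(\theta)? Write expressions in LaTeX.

G(\theta) = \frac{3 \theta + 1}{\theta^{2} + 2} + \frac{1}{2}

Recognize the product-rule pattern: G'(\theta) = u'v + uv' with u = \frac{1}{\theta^{2} + 2}, v = 3 \theta + 1, so integration by parts undoes it.
A general antiderivative is \frac{3 \theta + 1}{\theta^{2} + 2} + C.
The condition gives C = \frac{11}{6} - (\frac{4}{3}) = \frac{1}{2}.
So G(\theta) = \frac{3 \theta + 1}{\theta^{2} + 2} + \frac{1}{2}.
Check: d/d\theta[\frac{3 \theta + 1}{\theta^{2} + 2} + \frac{1}{2}] = \frac{- 3 \theta^{2} - 2 \theta + 6}{\theta^{4} + 4 \theta^{2} + 4} = G'(\theta).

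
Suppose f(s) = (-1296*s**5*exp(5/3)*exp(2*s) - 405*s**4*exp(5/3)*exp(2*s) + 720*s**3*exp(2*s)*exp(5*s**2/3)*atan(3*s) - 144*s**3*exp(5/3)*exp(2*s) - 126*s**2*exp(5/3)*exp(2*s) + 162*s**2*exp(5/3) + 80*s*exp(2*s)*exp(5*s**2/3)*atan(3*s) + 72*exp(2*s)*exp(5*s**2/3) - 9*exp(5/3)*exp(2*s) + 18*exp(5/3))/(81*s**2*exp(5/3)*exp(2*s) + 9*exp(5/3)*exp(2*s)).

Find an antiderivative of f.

An antiderivative is F(s) = -(12*s**4*exp(2*s) + 5*s**3*exp(2*s) + 3*s*exp(2*s) - 8*exp(-5/3)*exp(2*s)*exp(5*s**2/3)*atan(3*s) + 3)*exp(-2*s)/3.

Check any antiderivative F(s) by computing F'(s) and comparing it with f(s).
Check: d/ds[-(12*s**4*exp(2*s) + 5*s**3*exp(2*s) + 3*s*exp(2*s) - 8*exp(-5/3)*exp(2*s)*exp(5*s**2/3)*atan(3*s) + 3)*exp(-2*s)/3] = (-1296*s**5*exp(5)*exp(2*s) - 405*s**4*exp(5)*exp(2*s) + 720*s**3*exp(10/3)*exp(2*s)*exp(5*s**2/3)*atan(3*s) - 144*s**3*exp(5)*exp(2*s) - 126*s**2*exp(5)*exp(2*s) + 162*s**2*exp(5) + 80*s*exp(10/3)*exp(2*s)*exp(5*s**2/3)*atan(3*s) + 72*exp(10/3)*exp(2*s)*exp(5*s**2/3) - 9*exp(5)*exp(2*s) + 18*exp(5))/(81*s**2*exp(5)*exp(2*s) + 9*exp(5)*exp(2*s)), which equals f(s).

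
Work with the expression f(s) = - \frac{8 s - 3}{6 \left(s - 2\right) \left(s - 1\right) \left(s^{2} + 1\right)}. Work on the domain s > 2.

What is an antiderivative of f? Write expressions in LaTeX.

The denominator factors as 6 \left(s - 2\right) \left(s - 1\right) \left(s^{2} + 1\right); partial fractions split f into directly integrable pieces: \frac{s + 27}{60 \left(s^{2} + 1\right)} + \frac{5}{12 \left(s - 1\right)} - \frac{13}{30 \left(s - 2\right)}.
Check: d/ds[- \frac{13 \log{\left(s - 2 \right)}}{30} + \frac{5 \log{\left(s - 1 \right)}}{12} + \frac{\log{\left(s^{2} + 1 \right)}}{120} + \frac{9 \operatorname{atan}{\left(s \right)}}{20}] = \frac{3 - 8 s}{6 s^{4} - 18 s^{3} + 18 s^{2} - 18 s + 12}, which equals f(s).

An antiderivative is F(s) = - \frac{13 \log{\left(s - 2 \right)}}{30} + \frac{5 \log{\left(s - 1 \right)}}{12} + \frac{\log{\left(s^{2} + 1 \right)}}{120} + \frac{9 \operatorname{atan}{\left(s \right)}}{20}.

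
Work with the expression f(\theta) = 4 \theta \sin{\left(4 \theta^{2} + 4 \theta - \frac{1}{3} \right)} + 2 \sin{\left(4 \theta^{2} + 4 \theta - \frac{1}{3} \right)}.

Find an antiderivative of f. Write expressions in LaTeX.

f matches the chain-rule pattern g'(h)*h' with inner function h(\theta) = 4 \theta^{2} + 4 \theta - \frac{1}{3}; substituting u = h(\theta) collapses the integral.
Check: d/d\theta[- \frac{\cos{\left(4 \theta^{2} + 4 \theta - \frac{1}{3} \right)}}{2}] = 4 \theta \sin{\left(4 \theta^{2} + 4 \theta - \frac{1}{3} \right)} + 2 \sin{\left(4 \theta^{2} + 4 \theta - \frac{1}{3} \right)} = f(\theta).

An antiderivative is F(\theta) = - \frac{\cos{\left(4 \theta^{2} + 4 \theta - \frac{1}{3} \right)}}{2}.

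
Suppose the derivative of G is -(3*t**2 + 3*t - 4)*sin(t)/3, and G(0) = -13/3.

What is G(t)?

G(t) = t**2*cos(t) - 2*t*sin(t) + t*cos(t) - sin(t) - 10*cos(t)/3 - 1

The proposed G(t) is checked by its d/dt: the result must match the given G'(t).
A general antiderivative is t**2*cos(t) - 2*t*sin(t) + t*cos(t) - sin(t) - 10*cos(t)/3 + C.
The condition gives C = -13/3 - (-10/3) = -1.
So G(t) = t**2*cos(t) - 2*t*sin(t) + t*cos(t) - sin(t) - 10*cos(t)/3 - 1.
Check: d/dt[t**2*cos(t) - 2*t*sin(t) + t*cos(t) - sin(t) - 10*cos(t)/3 - 1] = -t**2*sin(t) - t*sin(t) + 4*sin(t)/3, which equals G'(t).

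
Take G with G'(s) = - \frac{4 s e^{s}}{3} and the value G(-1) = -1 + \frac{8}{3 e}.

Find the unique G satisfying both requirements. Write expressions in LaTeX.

G(s) = - \frac{4 s e^{s}}{3} + \frac{4 e^{s}}{3} - 1

G'(s) has the shape u'v + uv' for u = \frac{4}{3} - \frac{4 s}{3} and v = e^{s} — it is the derivative of the product u*v.
A general antiderivative is \frac{\left(4 - 4 s\right) e^{s}}{3} + C.
The condition gives C = -1 + \frac{8}{3 e} - (\frac{8}{3 e}) = -1.
So G(s) = - \frac{4 s e^{s}}{3} + \frac{4 e^{s}}{3} - 1.
Check: d/ds[- \frac{4 s e^{s}}{3} + \frac{4 e^{s}}{3} - 1] = - \frac{4 s e^{s}}{3} = G'(s).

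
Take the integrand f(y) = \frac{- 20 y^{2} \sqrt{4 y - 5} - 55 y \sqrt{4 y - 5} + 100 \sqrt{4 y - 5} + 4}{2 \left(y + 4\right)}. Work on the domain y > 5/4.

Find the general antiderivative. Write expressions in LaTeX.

An antiderivative F(y) passes only if d/dy[F] lands on f(y) exactly.
Check: d/dy[- 4 y^{2} \sqrt{4 y - 5} + 10 y \sqrt{4 y - 5} - \frac{25 \sqrt{4 y - 5}}{4} + 2 \log{\left(\frac{3 y}{2} + 6 \right)}] = \frac{- 80 y^{3} - 120 y^{2} + 675 y + 4 \sqrt{4 y - 5} - 500}{2 y \sqrt{4 y - 5} + 8 \sqrt{4 y - 5}}, which equals f(y).

F(y) = - 4 y^{2} \sqrt{4 y - 5} + 10 y \sqrt{4 y - 5} - \frac{25 \sqrt{4 y - 5}}{4} + 2 \log{\left(\frac{3 y}{2} + 6 \right)} + C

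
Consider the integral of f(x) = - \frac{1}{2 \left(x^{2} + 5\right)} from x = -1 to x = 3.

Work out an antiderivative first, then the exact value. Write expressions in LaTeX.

An antiderivative F(x) passes only if d/dx[F] lands on f(x) exactly.
F(x) = - \frac{\sqrt{5} \operatorname{atan}{\left(\frac{\sqrt{5} x}{5} \right)}}{10} is an antiderivative of f.
Check: d/dx[- \frac{\sqrt{5} \operatorname{atan}{\left(\frac{\sqrt{5} x}{5} \right)}}{10}] = - \frac{1}{2 x^{2} + 10}, which equals f(x).
F(3) = - \frac{\sqrt{5} \operatorname{atan}{\left(\frac{3 \sqrt{5}}{5} \right)}}{10}; F(-1) = \frac{\sqrt{5} \operatorname{atan}{\left(\frac{\sqrt{5}}{5} \right)}}{10}.
Integral = F(3) - F(-1) = - \frac{\sqrt{5} \operatorname{atan}{\left(\frac{3 \sqrt{5}}{5} \right)}}{10} - \frac{\sqrt{5} \operatorname{atan}{\left(\frac{\sqrt{5}}{5} \right)}}{10}.

Antiderivative: F(x) = - \frac{\sqrt{5} \operatorname{atan}{\left(\frac{\sqrt{5} x}{5} \right)}}{10}; value = - \frac{\sqrt{5} \operatorname{atan}{\left(\frac{3 \sqrt{5}}{5} \right)}}{10} - \frac{\sqrt{5} \operatorname{atan}{\left(\frac{\sqrt{5}}{5} \right)}}{10}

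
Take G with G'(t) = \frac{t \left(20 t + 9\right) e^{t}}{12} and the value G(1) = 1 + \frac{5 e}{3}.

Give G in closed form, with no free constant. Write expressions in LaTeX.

G(t) = \frac{\left(20 t^{2} - 31 t + 31\right) e^{t}}{12} + 1

Recognize the product-rule pattern: G'(t) = u'v + uv' with u = \frac{5 t^{2}}{3} - \frac{31 t}{12} + \frac{31}{12}, v = e^{t}, so integration by parts undoes it.
A general antiderivative is \frac{\left(20 t^{2} - 31 t + 31\right) e^{t}}{12} + C.
The condition gives C = 1 + \frac{5 e}{3} - (\frac{5 e}{3}) = 1.
So G(t) = \frac{\left(20 t^{2} - 31 t + 31\right) e^{t}}{12} + 1.
Check: d/dt[\frac{\left(20 t^{2} - 31 t + 31\right) e^{t}}{12} + 1] = \frac{5 t^{2} e^{t}}{3} + \frac{3 t e^{t}}{4}, which equals G'(t).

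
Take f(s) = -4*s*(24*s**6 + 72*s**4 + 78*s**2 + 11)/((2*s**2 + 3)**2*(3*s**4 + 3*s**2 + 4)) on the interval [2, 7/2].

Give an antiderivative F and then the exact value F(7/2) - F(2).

For F(s) to be correct the identity F'(s) - f(s) = 0 must hold.
F(s) = (-4*s**2*log(s**4 + s**2 + 4/3) - 6*log(s**4 + s**2 + 4/3) - 4)/(2*s**2 + 3) is an antiderivative of f.
Check: d/ds[(-4*s**2*log(s**4 + s**2 + 4/3) - 6*log(s**4 + s**2 + 4/3) - 4)/(2*s**2 + 3)] = (-96*s**7 - 288*s**5 - 312*s**3 - 44*s)/(12*s**8 + 48*s**6 + 79*s**4 + 75*s**2 + 36), which equals f(s).
F(7/2) = -2*log(7855/48) - 8/55; F(2) = -2*log(64/3) - 4/11.
Integral = F(7/2) - F(2) = -2*log(7855/48) + 12/55 + 2*log(64/3).

Antiderivative: F(s) = (-4*s**2*log(s**4 + s**2 + 4/3) - 6*log(s**4 + s**2 + 4/3) - 4)/(2*s**2 + 3); value = -2*log(7855/48) + 12/55 + 2*log(64/3)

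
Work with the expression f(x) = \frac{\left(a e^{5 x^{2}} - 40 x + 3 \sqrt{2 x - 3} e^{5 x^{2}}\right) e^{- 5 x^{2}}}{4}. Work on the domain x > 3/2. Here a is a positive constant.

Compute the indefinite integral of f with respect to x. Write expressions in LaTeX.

F(x) = \frac{\left(a x e^{5 x^{2}} + 2 x \sqrt{2 x - 3} e^{5 x^{2}} - 3 \sqrt{2 x - 3} e^{5 x^{2}} + 4\right) e^{- 5 x^{2}}}{4} + C

A first test for any F(x): its x-derivative must equal f(x) identically.
Check: d/dx[\frac{\left(a x e^{5 x^{2}} + 2 x \sqrt{2 x - 3} e^{5 x^{2}} - 3 \sqrt{2 x - 3} e^{5 x^{2}} + 4\right) e^{- 5 x^{2}}}{4}] = \frac{\left(a \sqrt{2 x - 3} e^{5 x^{2}} - 40 x \sqrt{2 x - 3} + 6 x e^{5 x^{2}} - 9 e^{5 x^{2}}\right) e^{- 5 x^{2}}}{4 \sqrt{2 x - 3}}, which equals f(x).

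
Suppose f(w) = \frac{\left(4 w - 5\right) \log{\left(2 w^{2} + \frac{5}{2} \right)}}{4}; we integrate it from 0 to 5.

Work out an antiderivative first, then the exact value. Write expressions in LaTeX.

Whatever form F(w) takes, F'(w) = f(w) is non-negotiable.
F(w) = \frac{w^{2} \log{\left(2 w^{2} + \frac{5}{2} \right)}}{2} - \frac{w^{2}}{2} - \frac{5 w \log{\left(2 w^{2} + \frac{5}{2} \right)}}{4} + \frac{5 w}{2} + \frac{5 \log{\left(w^{2} + \frac{5}{4} \right)}}{8} - \frac{5 \sqrt{5} \operatorname{atan}{\left(\frac{2 \sqrt{5} w}{5} \right)}}{4} is an antiderivative of f.
Check: d/dw[\frac{w^{2} \log{\left(2 w^{2} + \frac{5}{2} \right)}}{2} - \frac{w^{2}}{2} - \frac{5 w \log{\left(2 w^{2} + \frac{5}{2} \right)}}{4} + \frac{5 w}{2} + \frac{5 \log{\left(w^{2} + \frac{5}{4} \right)}}{8} - \frac{5 \sqrt{5} \operatorname{atan}{\left(\frac{2 \sqrt{5} w}{5} \right)}}{4}] = w \log{\left(2 w^{2} + \frac{5}{2} \right)} - \frac{5 \log{\left(2 w^{2} + \frac{5}{2} \right)}}{4}, which equals f(w).
F(5) = - \frac{5 \sqrt{5} \operatorname{atan}{\left(2 \sqrt{5} \right)}}{4} + \frac{5 \log{\left(\frac{105}{4} \right)}}{8} + \frac{25 \log{\left(\frac{105}{2} \right)}}{4}; F(0) = \frac{5 \log{\left(\frac{5}{4} \right)}}{8}.
Integral = F(5) - F(0) = - \frac{5 \sqrt{5} \operatorname{atan}{\left(2 \sqrt{5} \right)}}{4} - \frac{5 \log{\left(\frac{5}{4} \right)}}{8} + \frac{5 \log{\left(\frac{105}{4} \right)}}{8} + \frac{25 \log{\left(\frac{105}{2} \right)}}{4}.

Antiderivative: F(w) = \frac{w^{2} \log{\left(2 w^{2} + \frac{5}{2} \right)}}{2} - \frac{w^{2}}{2} - \frac{5 w \log{\left(2 w^{2} + \frac{5}{2} \right)}}{4} + \frac{5 w}{2} + \frac{5 \log{\left(w^{2} + \frac{5}{4} \right)}}{8} - \frac{5 \sqrt{5} \operatorname{atan}{\left(\frac{2 \sqrt{5} w}{5} \right)}}{4}; value = - \frac{5 \sqrt{5} \operatorname{atan}{\left(2 \sqrt{5} \right)}}{4} - \frac{5 \log{\left(\frac{5}{4} \right)}}{8} + \frac{5 \log{\left(\frac{105}{4} \right)}}{8} + \frac{25 \log{\left(\frac{105}{2} \right)}}{4}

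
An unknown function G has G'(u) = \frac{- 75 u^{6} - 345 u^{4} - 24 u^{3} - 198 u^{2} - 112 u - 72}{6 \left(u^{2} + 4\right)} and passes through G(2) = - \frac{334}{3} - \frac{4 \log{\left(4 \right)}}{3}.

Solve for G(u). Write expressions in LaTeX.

G(u) = - \frac{5 u^{5}}{2} - \frac{5 u^{3}}{2} - 2 u^{2} - 3 u - \frac{4 \log{\left(\frac{u^{2}}{2} + 2 \right)}}{3} + \frac{8}{3}

For G(u) to be correct, d/du[G] must agree with the stated G'(u) identically.
A general antiderivative is - \frac{5 u^{5}}{2} - \frac{5 u^{3}}{2} - 2 u^{2} - 3 u - \frac{4 \log{\left(\frac{u^{2}}{2} + 2 \right)}}{3} + \frac{5}{3} + C.
The condition gives C = - \frac{334}{3} - \frac{4 \log{\left(4 \right)}}{3} - (- \frac{337}{3} - \frac{4 \log{\left(4 \right)}}{3}) = 1.
So G(u) = - \frac{5 u^{5}}{2} - \frac{5 u^{3}}{2} - 2 u^{2} - 3 u - \frac{4 \log{\left(\frac{u^{2}}{2} + 2 \right)}}{3} + \frac{8}{3}.
Check: d/du[- \frac{5 u^{5}}{2} - \frac{5 u^{3}}{2} - 2 u^{2} - 3 u - \frac{4 \log{\left(\frac{u^{2}}{2} + 2 \right)}}{3} + \frac{8}{3}] = \frac{- 75 u^{6} - 345 u^{4} - 24 u^{3} - 198 u^{2} - 112 u - 72}{6 u^{2} + 24}, which equals G'(u).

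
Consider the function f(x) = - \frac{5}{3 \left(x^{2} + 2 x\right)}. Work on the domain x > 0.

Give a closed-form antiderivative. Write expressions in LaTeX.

The denominator factors as 3 x \left(x + 2\right); partial fractions split f into directly integrable pieces: \frac{5}{6 \left(x + 2\right)} - \frac{5}{6 x}.
Check: d/dx[- \frac{5 \log{\left(x \right)}}{6} + \frac{5 \log{\left(x + 2 \right)}}{6}] = - \frac{5}{3 x^{2} + 6 x}, which equals f(x).

An antiderivative is F(x) = - \frac{5 \log{\left(x \right)}}{6} + \frac{5 \log{\left(x + 2 \right)}}{6}.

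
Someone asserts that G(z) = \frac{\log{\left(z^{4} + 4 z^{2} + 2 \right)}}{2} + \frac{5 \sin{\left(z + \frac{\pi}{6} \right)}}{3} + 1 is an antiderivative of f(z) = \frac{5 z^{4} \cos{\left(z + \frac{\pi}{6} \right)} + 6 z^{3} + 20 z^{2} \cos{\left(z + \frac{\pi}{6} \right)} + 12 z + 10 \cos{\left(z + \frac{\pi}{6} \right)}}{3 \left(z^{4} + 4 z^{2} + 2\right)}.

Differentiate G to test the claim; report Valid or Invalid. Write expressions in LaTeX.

d/dz[G] = \frac{5 z^{4} \cos{\left(z + \frac{\pi}{6} \right)} + 6 z^{3} + 20 z^{2} \cos{\left(z + \frac{\pi}{6} \right)} + 12 z + 10 \cos{\left(z + \frac{\pi}{6} \right)}}{3 z^{4} + 12 z^{2} + 6}
This equals f(z) exactly, so the claim holds.

Valid - the claim checks out under differentiation.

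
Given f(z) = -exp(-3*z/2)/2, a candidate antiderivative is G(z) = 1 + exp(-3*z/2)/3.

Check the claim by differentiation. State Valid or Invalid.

d/dz[G] = -exp(-3*z/2)/2
This equals f(z) exactly, so the claim holds.

Valid - the claim checks out under differentiation.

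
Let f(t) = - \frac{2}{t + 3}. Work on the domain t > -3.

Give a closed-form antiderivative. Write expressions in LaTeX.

An antiderivative is F(t) = - 2 \log{\left(2 t + 6 \right)}.

Check any antiderivative F(t) by computing F'(t) and comparing it with f(t).
Check: d/dt[- 2 \log{\left(2 t + 6 \right)}] = - \frac{2}{t + 3} = f(t).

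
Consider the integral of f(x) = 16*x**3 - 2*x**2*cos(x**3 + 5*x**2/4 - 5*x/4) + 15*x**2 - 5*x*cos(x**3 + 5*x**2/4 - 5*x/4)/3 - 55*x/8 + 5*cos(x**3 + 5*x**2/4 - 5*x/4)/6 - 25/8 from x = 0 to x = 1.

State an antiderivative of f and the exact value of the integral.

Antiderivative: F(x) = 4*x**4 + 5*x**3 - 55*x**2/16 - 25*x/8 - 2*sin(x**3 + 5*x**2/4 - 5*x/4)/3; value = 39/16 - 2*sin(1)/3

Integrate term by term and add the pieces.
F(x) = 4*x**4 + 5*x**3 - 55*x**2/16 - 25*x/8 - 2*sin(x**3 + 5*x**2/4 - 5*x/4)/3 is an antiderivative of f.
Check: d/dx[4*x**4 + 5*x**3 - 55*x**2/16 - 25*x/8 - 2*sin(x**3 + 5*x**2/4 - 5*x/4)/3] = 16*x**3 - 2*x**2*cos(x**3 + 5*x**2/4 - 5*x/4) + 15*x**2 - 5*x*cos(x**3 + 5*x**2/4 - 5*x/4)/3 - 55*x/8 + 5*cos(x**3 + 5*x**2/4 - 5*x/4)/6 - 25/8 = f(x).
F(1) = 39/16 - 2*sin(1)/3; F(0) = 0.
Integral = F(1) - F(0) = 39/16 - 2*sin(1)/3.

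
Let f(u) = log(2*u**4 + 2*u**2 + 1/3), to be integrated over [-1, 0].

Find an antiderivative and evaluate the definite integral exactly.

Antiderivative: F(u) = (3*u*log(2*u**4 + 2*u**2 + 1/3) - 12*u + sqrt(6)*sqrt(3 - sqrt(3))*atan(sqrt(6)*u/sqrt(3 - sqrt(3))) + sqrt(6)*sqrt(sqrt(3) + 3)*atan(sqrt(6)*u/sqrt(sqrt(3) + 3)))/3; value = -4 + sqrt(6)*sqrt(3 - sqrt(3))*atan(sqrt(6)/sqrt(3 - sqrt(3)))/3 + log(13/3) + sqrt(6)*sqrt(sqrt(3) + 3)*atan(sqrt(6)/sqrt(sqrt(3) + 3))/3

Any candidate F(u) must reproduce f(u) exactly when differentiated.
F(u) = (3*u*log(2*u**4 + 2*u**2 + 1/3) - 12*u + sqrt(6)*sqrt(3 - sqrt(3))*atan(sqrt(6)*u/sqrt(3 - sqrt(3))) + sqrt(6)*sqrt(sqrt(3) + 3)*atan(sqrt(6)*u/sqrt(sqrt(3) + 3)))/3 is an antiderivative of f.
Check: d/du[(3*u*log(2*u**4 + 2*u**2 + 1/3) - 12*u + sqrt(6)*sqrt(3 - sqrt(3))*atan(sqrt(6)*u/sqrt(3 - sqrt(3))) + sqrt(6)*sqrt(sqrt(3) + 3)*atan(sqrt(6)*u/sqrt(sqrt(3) + 3)))/3] = log(2*u**4 + 2*u**2 + 1/3) = f(u).
F(0) = 0; F(-1) = -sqrt(6)*sqrt(sqrt(3) + 3)*atan(sqrt(6)/sqrt(sqrt(3) + 3))/3 - log(13/3) - sqrt(6)*sqrt(3 - sqrt(3))*atan(sqrt(6)/sqrt(3 - sqrt(3)))/3 + 4.
Integral = F(0) - F(-1) = -4 + sqrt(6)*sqrt(3 - sqrt(3))*atan(sqrt(6)/sqrt(3 - sqrt(3)))/3 + log(13/3) + sqrt(6)*sqrt(sqrt(3) + 3)*atan(sqrt(6)/sqrt(sqrt(3) + 3))/3.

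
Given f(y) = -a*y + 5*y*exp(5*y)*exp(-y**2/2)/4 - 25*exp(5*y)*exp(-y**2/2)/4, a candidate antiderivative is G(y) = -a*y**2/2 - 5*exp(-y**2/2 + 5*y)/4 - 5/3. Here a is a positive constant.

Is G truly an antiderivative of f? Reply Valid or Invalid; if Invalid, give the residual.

Valid - the claim checks out under differentiation.

d/dy[G] = -a*y + 5*y*exp(5*y)*exp(-y**2/2)/4 - 25*exp(5*y)*exp(-y**2/2)/4
This equals f(y) exactly, so the claim holds.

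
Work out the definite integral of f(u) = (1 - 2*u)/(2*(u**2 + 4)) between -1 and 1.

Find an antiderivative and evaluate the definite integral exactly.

Recover f(u) by differentiating a candidate F(u); any mismatch rules it out.
F(u) = (-2*log(u**2 + 4) + atan(u/2))/4 is an antiderivative of f.
Check: d/du[(-2*log(u**2 + 4) + atan(u/2))/4] = (1 - 2*u)/(2*u**2 + 8), which equals f(u).
F(1) = -log(5)/2 + atan(1/2)/4; F(-1) = -log(5)/2 - atan(1/2)/4.
Integral = F(1) - F(-1) = atan(1/2)/2.

Antiderivative: F(u) = (-2*log(u**2 + 4) + atan(u/2))/4; value = atan(1/2)/2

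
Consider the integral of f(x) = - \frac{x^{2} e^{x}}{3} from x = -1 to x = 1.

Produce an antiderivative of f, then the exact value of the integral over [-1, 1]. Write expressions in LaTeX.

Antiderivative: F(x) = \frac{\left(- x^{2} + 2 x - 2\right) e^{x}}{3}; value = - \frac{e}{3} + \frac{5}{3 e}

f has the shape u'v + uv' for u = - \frac{x^{2}}{3} + \frac{2 x}{3} - \frac{2}{3} and v = e^{x} — it is the derivative of the product u*v.
F(x) = \frac{\left(- x^{2} + 2 x - 2\right) e^{x}}{3} is an antiderivative of f.
Check: d/dx[\frac{\left(- x^{2} + 2 x - 2\right) e^{x}}{3}] = - \frac{x^{2} e^{x}}{3} = f(x).
F(1) = - \frac{e}{3}; F(-1) = - \frac{5}{3 e}.
Integral = F(1) - F(-1) = - \frac{e}{3} + \frac{5}{3 e}.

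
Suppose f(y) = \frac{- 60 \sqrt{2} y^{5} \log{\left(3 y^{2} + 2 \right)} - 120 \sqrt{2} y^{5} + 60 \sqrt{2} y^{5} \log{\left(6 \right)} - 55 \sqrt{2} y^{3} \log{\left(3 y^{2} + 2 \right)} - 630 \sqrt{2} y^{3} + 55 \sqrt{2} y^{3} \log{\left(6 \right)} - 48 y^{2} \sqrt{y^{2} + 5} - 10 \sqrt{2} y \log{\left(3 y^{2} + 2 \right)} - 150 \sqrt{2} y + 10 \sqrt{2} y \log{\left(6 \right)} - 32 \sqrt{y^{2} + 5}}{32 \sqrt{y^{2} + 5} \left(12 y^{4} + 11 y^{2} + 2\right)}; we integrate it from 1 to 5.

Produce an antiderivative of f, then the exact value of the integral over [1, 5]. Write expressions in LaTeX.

Since d/dy undoes antidifferentiation here, F'(y) = f(y) is required of F(y).
F(y) = - \frac{5 \sqrt{2} \sqrt{y^{2} + 5} \log{\left(3 y^{2} + 2 \right)}}{32} + \frac{5 \sqrt{2} \sqrt{y^{2} + 5} \log{\left(6 \right)}}{32} - \frac{\operatorname{atan}{\left(2 y \right)}}{4} is an antiderivative of f.
Check: d/dy[- \frac{5 \sqrt{2} \sqrt{y^{2} + 5} \log{\left(3 y^{2} + 2 \right)}}{32} + \frac{5 \sqrt{2} \sqrt{y^{2} + 5} \log{\left(6 \right)}}{32} - \frac{\operatorname{atan}{\left(2 y \right)}}{4}] = \frac{- 60 \sqrt{2} y^{5} \log{\left(3 y^{2} + 2 \right)} - 120 \sqrt{2} y^{5} + 60 \sqrt{2} y^{5} \log{\left(6 \right)} - 55 \sqrt{2} y^{3} \log{\left(3 y^{2} + 2 \right)} - 630 \sqrt{2} y^{3} + 55 \sqrt{2} y^{3} \log{\left(6 \right)} - 48 y^{2} \sqrt{y^{2} + 5} - 10 \sqrt{2} y \log{\left(3 y^{2} + 2 \right)} - 150 \sqrt{2} y + 10 \sqrt{2} y \log{\left(6 \right)} - 32 \sqrt{y^{2} + 5}}{384 y^{4} \sqrt{y^{2} + 5} + 352 y^{2} \sqrt{y^{2} + 5} + 64 \sqrt{y^{2} + 5}}, which equals f(y).
F(5) = - \frac{5 \sqrt{15} \log{\left(77 \right)}}{16} - \frac{\operatorname{atan}{\left(10 \right)}}{4} + \frac{5 \sqrt{15} \log{\left(6 \right)}}{16}; F(1) = - \frac{5 \sqrt{3} \log{\left(5 \right)}}{16} - \frac{\operatorname{atan}{\left(2 \right)}}{4} + \frac{5 \sqrt{3} \log{\left(6 \right)}}{16}.
Integral = F(5) - F(1) = - \frac{5 \sqrt{15} \log{\left(\frac{77}{6} \right)}}{16} - \frac{\operatorname{atan}{\left(10 \right)}}{4} + \frac{5 \sqrt{3} \log{\left(\frac{5}{6} \right)}}{16} + \frac{\operatorname{atan}{\left(2 \right)}}{4}.

Antiderivative: F(y) = - \frac{5 \sqrt{2} \sqrt{y^{2} + 5} \log{\left(3 y^{2} + 2 \right)}}{32} + \frac{5 \sqrt{2} \sqrt{y^{2} + 5} \log{\left(6 \right)}}{32} - \frac{\operatorname{atan}{\left(2 y \right)}}{4}; value = - \frac{5 \sqrt{15} \log{\left(\frac{77}{6} \right)}}{16} - \frac{\operatorname{atan}{\left(10 \right)}}{4} + \frac{5 \sqrt{3} \log{\left(\frac{5}{6} \right)}}{16} + \frac{\operatorname{atan}{\left(2 \right)}}{4}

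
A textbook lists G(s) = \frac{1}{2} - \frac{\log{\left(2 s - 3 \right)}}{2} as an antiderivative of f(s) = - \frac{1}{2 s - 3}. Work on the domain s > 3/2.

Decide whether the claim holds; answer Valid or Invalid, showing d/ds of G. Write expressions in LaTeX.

Valid - differentiating G returns exactly f.

d/ds[G] = - \frac{1}{2 s - 3}
This equals f(s) exactly, so the claim holds.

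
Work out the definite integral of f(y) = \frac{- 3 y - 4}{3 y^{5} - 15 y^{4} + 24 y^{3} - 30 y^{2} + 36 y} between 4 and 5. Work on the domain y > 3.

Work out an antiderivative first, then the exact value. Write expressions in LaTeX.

Factor the denominator (3 y \left(y - 3\right) \left(y - 2\right) \left(y^{2} + 2\right)) and decompose: f = - \frac{7 y + 32}{198 \left(y^{2} + 2\right)} + \frac{5}{18 \left(y - 2\right)} - \frac{13}{99 \left(y - 3\right)} - \frac{1}{9 y}; each piece integrates to a log, atan, or power term.
F(y) = - \frac{\log{\left(y \right)}}{9} - \frac{13 \log{\left(y - 3 \right)}}{99} + \frac{5 \log{\left(y - 2 \right)}}{18} - \frac{7 \log{\left(y^{2} + 2 \right)}}{396} - \frac{8 \sqrt{2} \operatorname{atan}{\left(\frac{\sqrt{2} y}{2} \right)}}{99} is an antiderivative of f.
Check: d/dy[- \frac{\log{\left(y \right)}}{9} - \frac{13 \log{\left(y - 3 \right)}}{99} + \frac{5 \log{\left(y - 2 \right)}}{18} - \frac{7 \log{\left(y^{2} + 2 \right)}}{396} - \frac{8 \sqrt{2} \operatorname{atan}{\left(\frac{\sqrt{2} y}{2} \right)}}{99}] = \frac{- 3 y - 4}{3 y^{5} - 15 y^{4} + 24 y^{3} - 30 y^{2} + 36 y} = f(y).
F(5) = - \frac{\log{\left(5 \right)}}{9} - \frac{8 \sqrt{2} \operatorname{atan}{\left(\frac{5 \sqrt{2}}{2} \right)}}{99} - \frac{13 \log{\left(2 \right)}}{99} - \frac{7 \log{\left(27 \right)}}{396} + \frac{5 \log{\left(3 \right)}}{18}; F(4) = - \frac{\log{\left(4 \right)}}{9} - \frac{8 \sqrt{2} \operatorname{atan}{\left(2 \sqrt{2} \right)}}{99} - \frac{7 \log{\left(18 \right)}}{396} + \frac{5 \log{\left(2 \right)}}{18}.
Integral = F(5) - F(4) = - \frac{9 \log{\left(2 \right)}}{22} - \frac{\log{\left(5 \right)}}{9} - \frac{8 \sqrt{2} \operatorname{atan}{\left(\frac{5 \sqrt{2}}{2} \right)}}{99} - \frac{7 \log{\left(27 \right)}}{396} + \frac{7 \log{\left(18 \right)}}{396} + \frac{8 \sqrt{2} \operatorname{atan}{\left(2 \sqrt{2} \right)}}{99} + \frac{\log{\left(4 \right)}}{9} + \frac{5 \log{\left(3 \right)}}{18}.

Antiderivative: F(y) = - \frac{\log{\left(y \right)}}{9} - \frac{13 \log{\left(y - 3 \right)}}{99} + \frac{5 \log{\left(y - 2 \right)}}{18} - \frac{7 \log{\left(y^{2} + 2 \right)}}{396} - \frac{8 \sqrt{2} \operatorname{atan}{\left(\frac{\sqrt{2} y}{2} \right)}}{99}; value = - \frac{9 \log{\left(2 \right)}}{22} - \frac{\log{\left(5 \right)}}{9} - \frac{8 \sqrt{2} \operatorname{atan}{\left(\frac{5 \sqrt{2}}{2} \right)}}{99} - \frac{7 \log{\left(27 \right)}}{396} + \frac{7 \log{\left(18 \right)}}{396} + \frac{8 \sqrt{2} \operatorname{atan}{\left(2 \sqrt{2} \right)}}{99} + \frac{\log{\left(4 \right)}}{9} + \frac{5 \log{\left(3 \right)}}{18}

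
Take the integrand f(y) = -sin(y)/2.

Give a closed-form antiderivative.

An antiderivative is F(y) = cos(y)/2.

An antiderivative F(y) passes only if d/dy[F] lands on f(y) exactly.
Check: d/dy[cos(y)/2] = -sin(y)/2 = f(y).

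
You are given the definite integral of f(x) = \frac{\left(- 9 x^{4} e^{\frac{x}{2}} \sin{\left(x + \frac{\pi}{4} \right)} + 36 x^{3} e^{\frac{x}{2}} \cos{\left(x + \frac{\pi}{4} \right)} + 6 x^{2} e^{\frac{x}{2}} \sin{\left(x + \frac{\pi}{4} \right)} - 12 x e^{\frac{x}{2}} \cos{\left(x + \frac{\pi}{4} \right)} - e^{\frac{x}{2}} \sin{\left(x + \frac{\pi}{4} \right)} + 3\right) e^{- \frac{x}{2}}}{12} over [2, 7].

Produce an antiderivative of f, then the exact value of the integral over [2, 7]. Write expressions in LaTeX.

Antiderivative: F(x) = \frac{\left(\left(1 - 3 x^{2}\right)^{2} e^{\frac{x}{2}} \cos{\left(x + \frac{\pi}{4} \right)} - 6\right) e^{- \frac{x}{2}}}{12}; value = - \frac{1}{2 e^{\frac{7}{2}}} + \frac{1}{2 e} - \frac{121 \cos{\left(\frac{\pi}{4} + 2 \right)}}{12} + \frac{5329 \cos{\left(\frac{\pi}{4} + 7 \right)}}{3}

Whatever form F(x) takes, F'(x) = f(x) is non-negotiable.
F(x) = \frac{\left(\left(1 - 3 x^{2}\right)^{2} e^{\frac{x}{2}} \cos{\left(x + \frac{\pi}{4} \right)} - 6\right) e^{- \frac{x}{2}}}{12} is an antiderivative of f.
Check: d/dx[\frac{\left(\left(1 - 3 x^{2}\right)^{2} e^{\frac{x}{2}} \cos{\left(x + \frac{\pi}{4} \right)} - 6\right) e^{- \frac{x}{2}}}{12}] = \frac{\left(- 9 x^{4} e^{\frac{x}{2}} \sin{\left(x + \frac{\pi}{4} \right)} + 36 x^{3} e^{\frac{x}{2}} \cos{\left(x + \frac{\pi}{4} \right)} + 6 x^{2} e^{\frac{x}{2}} \sin{\left(x + \frac{\pi}{4} \right)} - 12 x e^{\frac{x}{2}} \cos{\left(x + \frac{\pi}{4} \right)} - e^{\frac{x}{2}} \sin{\left(x + \frac{\pi}{4} \right)} + 3\right) e^{- \frac{x}{2}}}{12} = f(x).
F(7) = - \frac{1}{2 e^{\frac{7}{2}}} + \frac{5329 \cos{\left(\frac{\pi}{4} + 7 \right)}}{3}; F(2) = \frac{121 \cos{\left(\frac{\pi}{4} + 2 \right)}}{12} - \frac{1}{2 e}.
Integral = F(7) - F(2) = - \frac{1}{2 e^{\frac{7}{2}}} + \frac{1}{2 e} - \frac{121 \cos{\left(\frac{\pi}{4} + 2 \right)}}{12} + \frac{5329 \cos{\left(\frac{\pi}{4} + 7 \right)}}{3}.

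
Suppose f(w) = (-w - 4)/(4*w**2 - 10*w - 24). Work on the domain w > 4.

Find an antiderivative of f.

Factor the denominator (2*(w - 4)*(2*w + 3)) and decompose: f = 5/(22*(2*w + 3)) - 4/(11*(w - 4)); each piece integrates to a log, atan, or power term.
Check: d/dw[-4*log(w - 4)/11 + 5*log(w + 3/2)/44] = (-w - 4)/(4*w**2 - 10*w - 24) = f(w).

An antiderivative is F(w) = -4*log(w - 4)/11 + 5*log(w + 3/2)/44.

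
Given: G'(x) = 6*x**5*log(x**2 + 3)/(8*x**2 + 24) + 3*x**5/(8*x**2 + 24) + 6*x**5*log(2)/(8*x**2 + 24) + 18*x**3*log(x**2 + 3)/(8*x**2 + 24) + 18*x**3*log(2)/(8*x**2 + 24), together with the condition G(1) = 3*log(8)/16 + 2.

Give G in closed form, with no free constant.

G(x) = 3*x**4*log(2*x**2 + 6)/16 + 2

G'(x) has the shape u'v + uv' for u = 3*x**4/16 and v = log(2*x**2 + 6) — it is the derivative of the product u*v.
A general antiderivative is 3*x**4*log(2*x**2 + 6)/16 + C.
The condition gives C = 3*log(8)/16 + 2 - (3*log(8)/16) = 2.
So G(x) = 3*x**4*log(2*x**2 + 6)/16 + 2.
Check: d/dx[3*x**4*log(2*x**2 + 6)/16 + 2] = (6*x**5*log(x**2 + 3) + 3*x**5 + 6*x**5*log(2) + 18*x**3*log(x**2 + 3) + 18*x**3*log(2))/(8*x**2 + 24), which equals G'(x).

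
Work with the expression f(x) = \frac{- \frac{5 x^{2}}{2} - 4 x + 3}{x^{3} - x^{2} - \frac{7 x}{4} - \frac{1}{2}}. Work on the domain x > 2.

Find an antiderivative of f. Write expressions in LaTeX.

An antiderivative is F(x) = - \frac{12 \log{\left(x - 2 \right)}}{5} - \frac{\log{\left(x + \frac{1}{2} \right)}}{10} + \frac{7}{4 x + 2}.

The denominator factors as \left(x - 2\right) \left(2 x + 1\right)^{2}; partial fractions split f into directly integrable pieces: - \frac{1}{5 \left(2 x + 1\right)} - \frac{7}{\left(2 x + 1\right)^{2}} - \frac{12}{5 \left(x - 2\right)}.
Check: d/dx[- \frac{12 \log{\left(x - 2 \right)}}{5} - \frac{\log{\left(x + \frac{1}{2} \right)}}{10} + \frac{7}{4 x + 2}] = \frac{- 10 x^{2} - 16 x + 12}{4 x^{3} - 4 x^{2} - 7 x - 2}, which equals f(x).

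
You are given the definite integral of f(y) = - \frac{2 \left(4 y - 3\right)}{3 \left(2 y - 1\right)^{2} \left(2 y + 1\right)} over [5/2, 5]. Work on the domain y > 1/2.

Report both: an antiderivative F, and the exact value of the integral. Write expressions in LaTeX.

Factor the denominator (3 \left(2 y - 1\right)^{2} \left(2 y + 1\right)) and decompose: f = \frac{5}{6 \left(2 y + 1\right)} - \frac{5}{6 \left(2 y - 1\right)} + \frac{1}{3 \left(2 y - 1\right)^{2}}; each piece integrates to a log, atan, or power term.
F(y) = \frac{- 10 y \log{\left(y - \frac{1}{2} \right)} + 10 y \log{\left(y + \frac{1}{2} \right)} + 5 \log{\left(y - \frac{1}{2} \right)} - 5 \log{\left(y + \frac{1}{2} \right)} - 2}{24 y - 12} is an antiderivative of f.
Check: d/dy[\frac{- 10 y \log{\left(y - \frac{1}{2} \right)} + 10 y \log{\left(y + \frac{1}{2} \right)} + 5 \log{\left(y - \frac{1}{2} \right)} - 5 \log{\left(y + \frac{1}{2} \right)} - 2}{24 y - 12}] = \frac{6 - 8 y}{24 y^{3} - 12 y^{2} - 6 y + 3}, which equals f(y).
F(5) = - \frac{5 \log{\left(\frac{9}{2} \right)}}{12} - \frac{1}{54} + \frac{5 \log{\left(\frac{11}{2} \right)}}{12}; F(5/2) = - \frac{5 \log{\left(2 \right)}}{12} - \frac{1}{24} + \frac{5 \log{\left(3 \right)}}{12}.
Integral = F(5) - F(5/2) = - \frac{5 \log{\left(\frac{9}{2} \right)}}{12} - \frac{5 \log{\left(3 \right)}}{12} + \frac{5}{216} + \frac{5 \log{\left(2 \right)}}{12} + \frac{5 \log{\left(\frac{11}{2} \right)}}{12}.

Antiderivative: F(y) = \frac{- 10 y \log{\left(y - \frac{1}{2} \right)} + 10 y \log{\left(y + \frac{1}{2} \right)} + 5 \log{\left(y - \frac{1}{2} \right)} - 5 \log{\left(y + \frac{1}{2} \right)} - 2}{24 y - 12}; value = - \frac{5 \log{\left(\frac{9}{2} \right)}}{12} - \frac{5 \log{\left(3 \right)}}{12} + \frac{5}{216} + \frac{5 \log{\left(2 \right)}}{12} + \frac{5 \log{\left(\frac{11}{2} \right)}}{12}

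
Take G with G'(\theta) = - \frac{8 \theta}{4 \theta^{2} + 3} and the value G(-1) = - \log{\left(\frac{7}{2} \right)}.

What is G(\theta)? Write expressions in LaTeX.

The substitution u = 2 \theta^{2} + \frac{3}{2} works: G'(\theta) is exactly (dG/du)*(du/d\theta) for that inner function.
A general antiderivative is - \log{\left(2 \theta^{2} + \frac{3}{2} \right)} + C.
The condition gives C = - \log{\left(\frac{7}{2} \right)} - (- \log{\left(\frac{7}{2} \right)}) = 0.
So G(\theta) = - \log{\left(2 \theta^{2} + \frac{3}{2} \right)}.
Check: d/d\theta[- \log{\left(2 \theta^{2} + \frac{3}{2} \right)}] = - \frac{8 \theta}{4 \theta^{2} + 3} = G'(\theta).

G(\theta) = - \log{\left(2 \theta^{2} + \frac{3}{2} \right)}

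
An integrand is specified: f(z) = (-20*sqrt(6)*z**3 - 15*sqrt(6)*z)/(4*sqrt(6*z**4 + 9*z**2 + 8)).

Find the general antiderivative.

The substitution u = z**4 + 3*z**2/2 + 4/3 works: f is exactly (dF/du)*(du/dz) for that inner function.
Check: d/dz[-5*sqrt(6)*sqrt(6*z**4 + 9*z**2 + 8)/12] = (-20*sqrt(6)*z**3 - 15*sqrt(6)*z)/(4*sqrt(6*z**4 + 9*z**2 + 8)) = f(z).

F(z) = -5*sqrt(6)*sqrt(6*z**4 + 9*z**2 + 8)/12 + C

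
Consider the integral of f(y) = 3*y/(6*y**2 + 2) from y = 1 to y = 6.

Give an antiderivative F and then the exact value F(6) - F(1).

The substitution u = y**2 + 1/3 works: f is exactly (dF/du)*(du/dy) for that inner function.
F(y) = log(y**2 + 1/3)/4 is an antiderivative of f.
Check: d/dy[log(y**2 + 1/3)/4] = 3*y/(6*y**2 + 2) = f(y).
F(6) = log(109/3)/4; F(1) = log(4/3)/4.
Integral = F(6) - F(1) = -log(4/3)/4 + log(109/3)/4.

Antiderivative: F(y) = log(y**2 + 1/3)/4; value = -log(4/3)/4 + log(109/3)/4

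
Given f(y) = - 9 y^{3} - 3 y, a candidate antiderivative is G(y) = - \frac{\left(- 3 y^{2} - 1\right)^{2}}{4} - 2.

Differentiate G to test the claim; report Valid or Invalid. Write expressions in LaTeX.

d/dy[G] = - 9 y^{3} - 3 y
This equals f(y) exactly, so the claim holds.

Valid: G'(y) = f(y).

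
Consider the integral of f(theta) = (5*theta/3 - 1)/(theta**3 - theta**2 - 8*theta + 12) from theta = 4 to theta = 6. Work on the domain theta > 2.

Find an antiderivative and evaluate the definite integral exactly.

Antiderivative: F(theta) = -(-18*theta*log(theta - 2) + 18*theta*log(theta + 3) + 36*log(theta - 2) - 36*log(theta + 3) + 35)/(75*(theta - 2)); value = -6*log(9)/25 - 6*log(2)/25 + 7/60 + 6*log(4)/25 + 6*log(7)/25

Factor the denominator (3*(theta - 2)**2*(theta + 3)) and decompose: f = -6/(25*(theta + 3)) + 6/(25*(theta - 2)) + 7/(15*(theta - 2)**2); each piece integrates to a log, atan, or power term.
F(theta) = -(-18*theta*log(theta - 2) + 18*theta*log(theta + 3) + 36*log(theta - 2) - 36*log(theta + 3) + 35)/(75*(theta - 2)) is an antiderivative of f.
Check: d/dtheta[-(-18*theta*log(theta - 2) + 18*theta*log(theta + 3) + 36*log(theta - 2) - 36*log(theta + 3) + 35)/(75*(theta - 2))] = (5*theta - 3)/(3*theta**3 - 3*theta**2 - 24*theta + 36), which equals f(theta).
F(6) = -6*log(9)/25 - 7/60 + 6*log(4)/25; F(4) = -6*log(7)/25 - 7/30 + 6*log(2)/25.
Integral = F(6) - F(4) = -6*log(9)/25 - 6*log(2)/25 + 7/60 + 6*log(4)/25 + 6*log(7)/25.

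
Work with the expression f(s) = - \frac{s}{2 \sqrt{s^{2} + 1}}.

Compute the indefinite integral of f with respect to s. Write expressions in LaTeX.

F(s) = - \frac{\sqrt{s^{2} + 1}}{2} + C

f matches the chain-rule pattern g'(h)*h' with inner function h(s) = s^{2} + 1; substituting u = h(s) collapses the integral.
Check: d/ds[- \frac{\sqrt{s^{2} + 1}}{2}] = - \frac{s}{2 \sqrt{s^{2} + 1}} = f(s).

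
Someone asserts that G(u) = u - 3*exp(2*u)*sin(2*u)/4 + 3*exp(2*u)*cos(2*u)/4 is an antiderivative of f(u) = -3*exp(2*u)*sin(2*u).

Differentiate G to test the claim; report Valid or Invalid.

d/du[G] = -3*exp(2*u)*sin(2*u) + 1
d/du[G] - f(u) = 1 != 0.

Invalid: d/du[G] - f = 1, which is not 0.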